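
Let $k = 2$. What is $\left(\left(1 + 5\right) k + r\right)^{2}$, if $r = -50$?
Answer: $1444$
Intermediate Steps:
$\left(\left(1 + 5\right) k + r\right)^{2} = \left(\left(1 + 5\right) 2 - 50\right)^{2} = \left(6 \cdot 2 - 50\right)^{2} = \left(12 - 50\right)^{2} = \left(-38\right)^{2} = 1444$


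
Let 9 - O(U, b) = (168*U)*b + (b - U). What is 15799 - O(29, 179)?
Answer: 888028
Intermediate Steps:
O(U, b) = 9 + U - b - 168*U*b (O(U, b) = 9 - ((168*U)*b + (b - U)) = 9 - (168*U*b + (b - U)) = 9 - (b - U + 168*U*b) = 9 + (U - b - 168*U*b) = 9 + U - b - 168*U*b)
15799 - O(29, 179) = 15799 - (9 + 29 - 1*179 - 168*29*179) = 15799 - (9 + 29 - 179 - 872088) = 15799 - 1*(-872229) = 15799 + 872229 = 888028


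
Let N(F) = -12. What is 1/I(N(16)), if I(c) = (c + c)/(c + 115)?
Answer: -103/24 ≈ -4.2917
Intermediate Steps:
I(c) = 2*c/(115 + c) (I(c) = (2*c)/(115 + c) = 2*c/(115 + c))
1/I(N(16)) = 1/(2*(-12)/(115 - 12)) = 1/(2*(-12)/103) = 1/(2*(-12)*(1/103)) = 1/(-24/103) = -103/24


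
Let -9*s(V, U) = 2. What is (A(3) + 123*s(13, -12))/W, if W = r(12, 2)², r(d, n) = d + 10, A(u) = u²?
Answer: -5/132 ≈ -0.037879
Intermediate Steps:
s(V, U) = -2/9 (s(V, U) = -⅑*2 = -2/9)
r(d, n) = 10 + d
W = 484 (W = (10 + 12)² = 22² = 484)
(A(3) + 123*s(13, -12))/W = (3² + 123*(-2/9))/484 = (9 - 82/3)*(1/484) = -55/3*1/484 = -5/132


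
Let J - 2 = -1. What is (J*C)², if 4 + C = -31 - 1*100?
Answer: 18225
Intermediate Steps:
J = 1 (J = 2 - 1 = 1)
C = -135 (C = -4 + (-31 - 1*100) = -4 + (-31 - 100) = -4 - 131 = -135)
(J*C)² = (1*(-135))² = (-135)² = 18225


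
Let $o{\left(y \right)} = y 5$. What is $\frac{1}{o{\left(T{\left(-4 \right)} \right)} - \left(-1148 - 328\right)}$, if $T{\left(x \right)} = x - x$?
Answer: $\frac{1}{1476} \approx 0.00067751$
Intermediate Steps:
$T{\left(x \right)} = 0$
$o{\left(y \right)} = 5 y$
$\frac{1}{o{\left(T{\left(-4 \right)} \right)} - \left(-1148 - 328\right)} = \frac{1}{5 \cdot 0 - \left(-1148 - 328\right)} = \frac{1}{0 - -1476} = \frac{1}{0 + 1476} = \frac{1}{1476}$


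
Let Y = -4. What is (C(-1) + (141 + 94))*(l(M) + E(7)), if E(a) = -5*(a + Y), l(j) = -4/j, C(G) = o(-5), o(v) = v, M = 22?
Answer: -38410/11 ≈ -3491.8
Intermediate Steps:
C(G) = -5
E(a) = 20 - 5*a (E(a) = -5*(a - 4) = -5*(-4 + a) = 20 - 5*a)
(C(-1) + (141 + 94))*(l(M) + E(7)) = (-5 + (141 + 94))*(-4/22 + (20 - 5*7)) = (-5 + 235)*(-4*1/22 + (20 - 35)) = 230*(-2/11 - 15) = 230*(-167/11) = -38410/11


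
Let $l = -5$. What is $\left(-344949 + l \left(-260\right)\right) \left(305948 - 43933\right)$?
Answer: $-90041192735$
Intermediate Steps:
$\left(-344949 + l \left(-260\right)\right) \left(305948 - 43933\right) = \left(-344949 - -1300\right) \left(305948 - 43933\right) = \left(-344949 + 1300\right) 262015 = \left(-343649\right) 262015 = -90041192735$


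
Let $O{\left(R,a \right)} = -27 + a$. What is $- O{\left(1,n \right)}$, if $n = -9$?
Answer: $36$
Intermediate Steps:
$- O{\left(1,n \right)} = - (-27 - 9) = \left(-1\right) \left(-36\right) = 36$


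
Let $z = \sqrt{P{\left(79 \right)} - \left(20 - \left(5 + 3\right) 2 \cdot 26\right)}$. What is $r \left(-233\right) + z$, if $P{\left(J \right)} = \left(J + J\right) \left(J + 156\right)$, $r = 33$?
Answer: $-7689 + \sqrt{37526} \approx -7495.3$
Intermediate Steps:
$P{\left(J \right)} = 2 J \left(156 + J\right)$
$z = \sqrt{37526}$ ($z = \sqrt{2 \cdot 79 \left(156 + 79\right) - \left(20 - \left(5 + 3\right) 2 \cdot 26\right)} = \sqrt{2 \cdot 79 \cdot 235 - \left(20 - 8 \cdot 2 \cdot 26\right)} = \sqrt{37130 + \left(-20 + 16 \cdot 26\right)} = \sqrt{37130 + \left(-20 + 416\right)} = \sqrt{37130 + 396} = \sqrt{37526} \approx 193.72$)
$r \left(-233\right) + z = 33 \left(-233\right) + \sqrt{37526} = -7689 + \sqrt{37526}$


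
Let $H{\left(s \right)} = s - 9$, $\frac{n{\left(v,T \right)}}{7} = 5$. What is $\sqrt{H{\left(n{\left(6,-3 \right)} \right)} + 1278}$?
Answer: $2 \sqrt{326} \approx 36.111$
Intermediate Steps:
$n{\left(v,T \right)} = 35$ ($n{\left(v,T \right)} = 7 \cdot 5 = 35$)
$H{\left(s \right)} = -9 + s$ ($H{\left(s \right)} = s - 9 = -9 + s$)
$\sqrt{H{\left(n{\left(6,-3 \right)} \right)} + 1278} = \sqrt{\left(-9 + 35\right) + 1278} = \sqrt{26 + 1278} = \sqrt{1304} = 2 \sqrt{326}$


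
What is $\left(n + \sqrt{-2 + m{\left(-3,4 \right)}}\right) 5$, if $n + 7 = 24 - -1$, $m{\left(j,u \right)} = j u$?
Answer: $90 + 5 i \sqrt{14} \approx 90.0 + 18.708 i$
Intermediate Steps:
$n = 18$ ($n = -7 + \left(24 - -1\right) = -7 + \left(24 + 1\right) = -7 + 25 = 18$)
$\left(n + \sqrt{-2 + m{\left(-3,4 \right)}}\right) 5 = \left(18 + \sqrt{-2 - 12}\right) 5 = \left(18 + \sqrt{-14}\right) 5 = \left(18 + i \sqrt{14}\right) 5 = 90 + 5 i \sqrt{14}$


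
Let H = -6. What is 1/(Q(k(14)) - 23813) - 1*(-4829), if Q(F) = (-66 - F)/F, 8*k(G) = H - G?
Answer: 574351597/118938 ≈ 4829.0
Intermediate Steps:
k(G) = -¾ - G/8 (k(G) = (-6 - G)/8 = -¾ - G/8)
Q(F) = (-66 - F)/F
1/(Q(k(14)) - 23813) - 1*(-4829) = 1/((-66 - (-¾ - ⅛*14))/(-¾ - ⅛*14) - 23813) - 1*(-4829) = 1/((-66 - (-¾ - 7/4))/(-¾ - 7/4) - 23813) + 4829 = 1/((-66 - 1*(-5/2))/(-5/2) - 23813) + 4829 = 1/(-2*(-66 + 5/2)/5 - 23813) + 4829 = 1/(-⅖*(-127/2) - 23813) + 4829 = 1/(127/5 - 23813) + 4829 = 1/(-118938/5) + 4829 = -5/118938 + 4829 = 574351597/118938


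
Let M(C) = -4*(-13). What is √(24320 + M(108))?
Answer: 6*√677 ≈ 156.12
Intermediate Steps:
M(C) = 52
√(24320 + M(108)) = √(24320 + 52) = √24372 = 6*√677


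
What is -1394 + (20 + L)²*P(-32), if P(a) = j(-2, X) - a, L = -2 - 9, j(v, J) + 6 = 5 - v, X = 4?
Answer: 1279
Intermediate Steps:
j(v, J) = -1 - v (j(v, J) = -6 + (5 - v) = -1 - v)
L = -11
P(a) = 1 - a (P(a) = (-1 - 1*(-2)) - a = (-1 + 2) - a = 1 - a)
-1394 + (20 + L)²*P(-32) = -1394 + (20 - 11)²*(1 - 1*(-32)) = -1394 + 9²*(1 + 32) = -1394 + 81*33 = -1394 + 2673 = 1279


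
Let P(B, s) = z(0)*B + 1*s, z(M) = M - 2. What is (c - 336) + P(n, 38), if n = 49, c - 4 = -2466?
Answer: -2858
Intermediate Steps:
c = -2462 (c = 4 - 2466 = -2462)
z(M) = -2 + M
P(B, s) = s - 2*B (P(B, s) = (-2 + 0)*B + 1*s = -2*B + s = s - 2*B)
(c - 336) + P(n, 38) = (-2462 - 336) + (38 - 2*49) = -2798 + (38 - 98) = -2798 - 60 = -2858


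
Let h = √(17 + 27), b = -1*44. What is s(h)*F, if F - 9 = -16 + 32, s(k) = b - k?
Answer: -1100 - 50*√11 ≈ -1265.8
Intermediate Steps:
b = -44
h = 2*√11 (h = √44 = 2*√11 ≈ 6.6332)
s(k) = -44 - k
F = 25 (F = 9 + (-16 + 32) = 9 + 16 = 25)
s(h)*F = (-44 - 2*√11)*25 = -1100 - 50*√11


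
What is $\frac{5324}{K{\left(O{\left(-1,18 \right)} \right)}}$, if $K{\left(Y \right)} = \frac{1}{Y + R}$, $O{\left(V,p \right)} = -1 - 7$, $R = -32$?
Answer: $-212960$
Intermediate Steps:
$O{\left(V,p \right)} = -8$
$K{\left(Y \right)} = \frac{1}{-32 + Y}$ ($K{\left(Y \right)} = \frac{1}{Y - 32} = \frac{1}{-32 + Y}$)
$\frac{5324}{K{\left(O{\left(-1,18 \right)} \right)}} = \frac{5324}{\frac{1}{-32 - 8}} = \frac{5324}{\frac{1}{-40}} = \frac{5324}{- \frac{1}{40}} = 5324 \left(-40\right) = -212960$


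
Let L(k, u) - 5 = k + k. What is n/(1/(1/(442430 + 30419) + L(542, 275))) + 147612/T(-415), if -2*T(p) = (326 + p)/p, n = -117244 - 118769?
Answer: -10874171804090274/42083561 ≈ -2.5839e+8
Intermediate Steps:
L(k, u) = 5 + 2*k (L(k, u) = 5 + (k + k) = 5 + 2*k)
n = -236013
T(p) = -(326 + p)/(2*p)
n/(1/(1/(442430 + 30419) + L(542, 275))) + 147612/T(-415) = -(1180065 + 255838092 + 236013/(442430 + 30419)) + 147612/(((1/2)*(-326 - 1*(-415))/(-415))) = -236013/(1/(1/472849 + (5 + 1084))) + 147612/(((1/2)*(-1/415)*(-326 + 415))) = -236013/(1/(1/472849 + 1089)) + 147612/(((1/2)*(-1/415)*89)) = -236013/(1/(514932562/472849)) + 147612/(-89/830) = -236013/472849/514932562 + 147612*(-830/89) = -236013*514932562/472849 - 122517960/89 = -121530778755306/472849 - 122517960/89 = -10874171804090274/42083561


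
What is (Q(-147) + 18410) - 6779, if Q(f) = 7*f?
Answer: 10602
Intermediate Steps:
(Q(-147) + 18410) - 6779 = (7*(-147) + 18410) - 6779 = (-1029 + 18410) - 6779 = 17381 - 6779 = 10602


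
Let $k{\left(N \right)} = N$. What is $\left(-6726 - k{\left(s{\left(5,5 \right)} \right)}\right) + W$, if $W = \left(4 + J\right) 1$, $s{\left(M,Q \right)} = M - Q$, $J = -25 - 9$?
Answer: $-6756$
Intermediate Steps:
$J = -34$ ($J = -25 - 9 = -34$)
$W = -30$ ($W = \left(4 - 34\right) 1 = \left(-30\right) 1 = -30$)
$\left(-6726 - k{\left(s{\left(5,5 \right)} \right)}\right) + W = \left(-6726 - \left(5 - 5\right)\right) - 30 = \left(-6726 - 0\right) - 30 = \left(-6726 + 0\right) - 30 = -6726 - 30 = -6756$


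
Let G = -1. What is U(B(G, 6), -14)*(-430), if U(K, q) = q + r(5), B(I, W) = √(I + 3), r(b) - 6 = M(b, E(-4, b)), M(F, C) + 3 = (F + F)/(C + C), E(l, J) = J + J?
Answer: 4515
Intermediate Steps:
E(l, J) = 2*J
M(F, C) = -3 + F/C (M(F, C) = -3 + (F + F)/(C + C) = -3 + (2*F)/((2*C)) = -3 + (2*F)*(1/(2*C)) = -3 + F/C)
r(b) = 7/2 (r(b) = 6 + (-3 + b/((2*b))) = 6 + (-3 + b*(1/(2*b))) = 6 + (-3 + ½) = 6 - 5/2 = 7/2)
B(I, W) = √(3 + I)
U(K, q) = 7/2 + q (U(K, q) = q + 7/2 = 7/2 + q)
U(B(G, 6), -14)*(-430) = (7/2 - 14)*(-430) = -21/2*(-430) = 4515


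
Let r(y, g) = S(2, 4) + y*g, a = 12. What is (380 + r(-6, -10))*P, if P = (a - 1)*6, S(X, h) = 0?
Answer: 29040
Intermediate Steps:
r(y, g) = g*y (r(y, g) = 0 + y*g = 0 + g*y = g*y)
P = 66 (P = (12 - 1)*6 = 11*6 = 66)
(380 + r(-6, -10))*P = (380 - 10*(-6))*66 = (380 + 60)*66 = 440*66 = 29040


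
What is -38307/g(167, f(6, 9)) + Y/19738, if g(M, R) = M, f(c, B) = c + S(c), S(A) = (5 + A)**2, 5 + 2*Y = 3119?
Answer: -755843547/3296246 ≈ -229.30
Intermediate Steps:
Y = 1557 (Y = -5/2 + (1/2)*3119 = -5/2 + 3119/2 = 1557)
f(c, B) = c + (5 + c)**2
-38307/g(167, f(6, 9)) + Y/19738 = -38307/167 + 1557/19738 = -755843547/3296246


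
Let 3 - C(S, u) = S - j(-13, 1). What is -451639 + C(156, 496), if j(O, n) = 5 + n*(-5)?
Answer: -451792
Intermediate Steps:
j(O, n) = 5 - 5*n
C(S, u) = 3 - S (C(S, u) = 3 - (S - (5 - 5*1)) = 3 - (S - (5 - 5)) = 3 - (S - 1*0) = 3 - (S + 0) = 3 - S)
-451639 + C(156, 496) = -451639 + (3 - 1*156) = -451639 + (3 - 156) = -451639 - 153 = -451792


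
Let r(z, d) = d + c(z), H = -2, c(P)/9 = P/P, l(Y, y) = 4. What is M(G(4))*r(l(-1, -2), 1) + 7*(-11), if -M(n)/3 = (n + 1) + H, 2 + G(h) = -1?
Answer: 43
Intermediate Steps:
G(h) = -3 (G(h) = -2 - 1 = -3)
c(P) = 9 (c(P) = 9*(P/P) = 9*1 = 9)
M(n) = 3 - 3*n (M(n) = -3*((n + 1) - 2) = -3*((1 + n) - 2) = -3*(-1 + n) = 3 - 3*n)
r(z, d) = 9 + d (r(z, d) = d + 9 = 9 + d)
M(G(4))*r(l(-1, -2), 1) + 7*(-11) = (3 - 3*(-3))*(9 + 1) + 7*(-11) = (3 + 9)*10 - 77 = 12*10 - 77 = 120 - 77 = 43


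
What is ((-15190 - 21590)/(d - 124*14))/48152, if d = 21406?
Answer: -1839/47357492 ≈ -3.8832e-5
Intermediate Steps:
((-15190 - 21590)/(d - 124*14))/48152 = ((-15190 - 21590)/(21406 - 124*14))/48152 = -36780/(21406 - 1736)*(1/48152) = -36780/19670*(1/48152) = -36780*1/19670*(1/48152) = -3678/1967*1/48152 = -1839/47357492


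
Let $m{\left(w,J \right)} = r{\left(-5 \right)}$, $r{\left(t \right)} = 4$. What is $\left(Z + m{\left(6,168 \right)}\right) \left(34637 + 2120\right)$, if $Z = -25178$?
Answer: $-925320718$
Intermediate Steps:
$m{\left(w,J \right)} = 4$
$\left(Z + m{\left(6,168 \right)}\right) \left(34637 + 2120\right) = \left(-25178 + 4\right) \left(34637 + 2120\right) = \left(-25174\right) 36757 = -925320718$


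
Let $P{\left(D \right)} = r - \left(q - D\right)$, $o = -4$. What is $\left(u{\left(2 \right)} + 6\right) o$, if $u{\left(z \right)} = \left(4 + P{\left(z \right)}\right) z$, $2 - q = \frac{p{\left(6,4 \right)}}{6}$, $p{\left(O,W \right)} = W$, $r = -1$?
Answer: $- \frac{160}{3} \approx -53.333$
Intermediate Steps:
$q = \frac{4}{3}$ ($q = 2 - \frac{4}{6} = 2 - 4 \cdot \frac{1}{6} = 2 - \frac{2}{3} = \frac{4}{3} \approx 1.3333$)
$P{\left(D \right)} = - \frac{7}{3} + D$ ($P{\left(D \right)} = -1 - \left(\frac{4}{3} - D\right) = -1 + \left(- \frac{4}{3} + D\right) = - \frac{7}{3} + D$)
$u{\left(z \right)} = z \left(\frac{5}{3} + z\right)$ ($u{\left(z \right)} = \left(4 + \left(- \frac{7}{3} + z\right)\right) z = \left(\frac{5}{3} + z\right) z = z \left(\frac{5}{3} + z\right)$)
$\left(u{\left(2 \right)} + 6\right) o = \left(\frac{1}{3} \cdot 2 \left(5 + 3 \cdot 2\right) + 6\right) \left(-4\right) = \left(\frac{1}{3} \cdot 2 \left(5 + 6\right) + 6\right) \left(-4\right) = \left(\frac{1}{3} \cdot 2 \cdot 11 + 6\right) \left(-4\right) = \left(\frac{22}{3} + 6\right) \left(-4\right) = \frac{40}{3} \left(-4\right) = - \frac{160}{3}$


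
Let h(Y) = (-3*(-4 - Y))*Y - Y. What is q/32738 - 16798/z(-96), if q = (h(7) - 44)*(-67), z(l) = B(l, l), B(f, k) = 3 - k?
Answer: -275563432/1620531 ≈ -170.05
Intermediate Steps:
z(l) = 3 - l
h(Y) = -Y + Y*(12 + 3*Y) (h(Y) = (12 + 3*Y)*Y - Y = Y*(12 + 3*Y) - Y = -Y + Y*(12 + 3*Y))
q = -12060 (q = (7*(11 + 3*7) - 44)*(-67) = (7*(11 + 21) - 44)*(-67) = (7*32 - 44)*(-67) = (224 - 44)*(-67) = 180*(-67) = -12060)
q/32738 - 16798/z(-96) = -12060/32738 - 16798/(3 - 1*(-96)) = -12060*1/32738 - 16798/(3 + 96) = -6030/16369 - 16798/99 = -275563432/1620531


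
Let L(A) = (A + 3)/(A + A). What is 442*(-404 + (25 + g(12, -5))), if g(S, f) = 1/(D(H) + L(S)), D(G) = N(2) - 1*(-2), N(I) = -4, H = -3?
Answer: -1846234/11 ≈ -1.6784e+5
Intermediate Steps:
L(A) = (3 + A)/(2*A) (L(A) = (3 + A)/((2*A)) = (3 + A)*(1/(2*A)) = (3 + A)/(2*A))
D(G) = -2 (D(G) = -4 - 1*(-2) = -4 + 2 = -2)
g(S, f) = 1/(-2 + (3 + S)/(2*S))
442*(-404 + (25 + g(12, -5))) = 442*(-404 + (25 + (⅔)*12/(1 - 1*12))) = 442*(-404 + (25 + (⅔)*12/(1 - 12))) = 442*(-404 + (25 + (⅔)*12/(-11))) = 442*(-404 + (25 + (⅔)*12*(-1/11))) = 442*(-404 + (25 - 8/11)) = 442*(-404 + 267/11) = 442*(-4177/11) = -1846234/11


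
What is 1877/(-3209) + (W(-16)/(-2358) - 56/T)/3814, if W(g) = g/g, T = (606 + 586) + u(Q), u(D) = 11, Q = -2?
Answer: -6769276898077/11572803502308 ≈ -0.58493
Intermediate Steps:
T = 1203 (T = (606 + 586) + 11 = 1192 + 11 = 1203)
W(g) = 1
1877/(-3209) + (W(-16)/(-2358) - 56/T)/3814 = 1877/(-3209) + (1/(-2358) - 56/1203)/3814 = 1877*(-1/3209) + (1*(-1/2358) - 56*1/1203)*(1/3814) = -1877/3209 + (-1/2358 - 56/1203)*(1/3814) = -1877/3209 - 44417/945558*1/3814 = -1877/3209 - 44417/3606358212 = -6769276898077/11572803502308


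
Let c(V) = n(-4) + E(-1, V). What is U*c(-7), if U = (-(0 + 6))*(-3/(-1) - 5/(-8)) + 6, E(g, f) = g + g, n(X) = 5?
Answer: -189/4 ≈ -47.250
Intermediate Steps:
E(g, f) = 2*g
c(V) = 3 (c(V) = 5 + 2*(-1) = 5 - 2 = 3)
U = -63/4 (U = (-1*6)*(-3*(-1) - 5*(-⅛)) + 6 = -6*(3 + 5/8) + 6 = -6*29/8 + 6 = -87/4 + 6 = -63/4 ≈ -15.750)
U*c(-7) = -63/4*3 = -189/4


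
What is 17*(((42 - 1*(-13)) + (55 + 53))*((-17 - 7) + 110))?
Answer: 238306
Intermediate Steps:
17*(((42 - 1*(-13)) + (55 + 53))*((-17 - 7) + 110)) = 17*(((42 + 13) + 108)*(-24 + 110)) = 17*((55 + 108)*86) = 17*(163*86) = 17*14018 = 238306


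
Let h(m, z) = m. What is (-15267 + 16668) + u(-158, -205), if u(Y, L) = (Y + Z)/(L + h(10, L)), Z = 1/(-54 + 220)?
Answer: 45376597/32370 ≈ 1401.8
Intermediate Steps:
Z = 1/166 ≈ 0.0060241
u(Y, L) = (1/166 + Y)/(10 + L) (u(Y, L) = (Y + 1/166)/(L + 10) = (1/166 + Y)/(10 + L))
(-15267 + 16668) + u(-158, -205) = (-15267 + 16668) + (1/166 - 158)/(10 - 205) = 1401 - 26227/166/(-195) = 1401 - 1/195*(-26227/166) = 1401 + 26227/32370 = 45376597/32370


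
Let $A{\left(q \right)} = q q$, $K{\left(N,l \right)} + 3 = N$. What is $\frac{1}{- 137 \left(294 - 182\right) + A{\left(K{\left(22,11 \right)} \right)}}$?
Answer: $- \frac{1}{14983} \approx -6.6742 \cdot 10^{-5}$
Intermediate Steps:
$K{\left(N,l \right)} = -3 + N$
$A{\left(q \right)} = q^{2}$
$\frac{1}{- 137 \left(294 - 182\right) + A{\left(K{\left(22,11 \right)} \right)}} = \frac{1}{- 137 \left(294 - 182\right) + \left(-3 + 22\right)^{2}} = \frac{1}{\left(-137\right) 112 + 19^{2}} = \frac{1}{-15344 + 361} = \frac{1}{-14983} = - \frac{1}{14983}$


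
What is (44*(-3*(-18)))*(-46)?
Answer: -109296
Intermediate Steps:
(44*(-3*(-18)))*(-46) = (44*54)*(-46) = 2376*(-46) = -109296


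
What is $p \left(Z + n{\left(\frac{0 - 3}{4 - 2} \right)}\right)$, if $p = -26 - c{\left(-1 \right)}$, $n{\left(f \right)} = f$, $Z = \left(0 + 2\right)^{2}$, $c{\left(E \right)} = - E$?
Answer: $- \frac{135}{2} \approx -67.5$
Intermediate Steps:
$Z = 4$ ($Z = 2^{2} = 4$)
$p = -27$ ($p = -26 - \left(-1\right) \left(-1\right) = -26 - 1 = -27$)
$p \left(Z + n{\left(\frac{0 - 3}{4 - 2} \right)}\right) = - 27 \left(4 + \frac{0 - 3}{4 - 2}\right) = - 27 \left(4 - \frac{3}{2}\right) = \left(-27\right) \frac{5}{2} = - \frac{135}{2}$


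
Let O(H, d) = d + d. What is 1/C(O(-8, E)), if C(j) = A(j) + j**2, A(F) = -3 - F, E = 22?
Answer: 1/1889 ≈ 0.00052938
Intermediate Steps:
O(H, d) = 2*d
C(j) = -3 + j**2 - j (C(j) = (-3 - j) + j**2 = -3 + j**2 - j)
1/C(O(-8, E)) = 1/(-3 + (2*22)**2 - 2*22) = 1/(-3 + 44**2 - 1*44) = 1/(-3 + 1936 - 44) = 1/1889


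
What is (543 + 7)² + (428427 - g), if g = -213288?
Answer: 944215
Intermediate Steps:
(543 + 7)² + (428427 - g) = (543 + 7)² + (428427 - 1*(-213288)) = 550² + (428427 + 213288) = 302500 + 641715 = 944215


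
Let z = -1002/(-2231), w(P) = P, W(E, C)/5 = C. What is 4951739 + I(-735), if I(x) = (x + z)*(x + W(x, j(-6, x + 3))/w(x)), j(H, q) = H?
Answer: 600336647920/109319 ≈ 5.4916e+6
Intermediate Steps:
W(E, C) = 5*C
z = 1002/2231 (z = -1002*(-1/2231) = 1002/2231 ≈ 0.44913)
I(x) = (1002/2231 + x)*(x - 30/x) (I(x) = (x + 1002/2231)*(x + (5*(-6))/x) = (1002/2231 + x)*(x - 30/x))
4951739 + I(-735) = 4951739 + (-30 + (-735)² - 30060/2231/(-735) + (1002/2231)*(-735)) = 4951739 + (-30 + 540225 - 30060/2231*(-1/735) - 736470/2231) = 4951739 + (-30 + 540225 + 2004/109319 - 736470/2231) = 4951739 + 59017492179/109319 = 600336647920/109319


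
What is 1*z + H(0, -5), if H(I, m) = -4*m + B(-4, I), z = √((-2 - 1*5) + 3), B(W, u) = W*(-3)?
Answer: 32 + 2*I ≈ 32.0 + 2.0*I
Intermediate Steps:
B(W, u) = -3*W
z = 2*I (z = √((-2 - 5) + 3) = √(-7 + 3) = √(-4) = 2*I ≈ 2.0*I)
H(I, m) = 12 - 4*m (H(I, m) = -4*m - 3*(-4) = -4*m + 12 = 12 - 4*m)
1*z + H(0, -5) = 1*(2*I) + (12 - 4*(-5)) = 2*I + (12 + 20) = 2*I + 32 = 32 + 2*I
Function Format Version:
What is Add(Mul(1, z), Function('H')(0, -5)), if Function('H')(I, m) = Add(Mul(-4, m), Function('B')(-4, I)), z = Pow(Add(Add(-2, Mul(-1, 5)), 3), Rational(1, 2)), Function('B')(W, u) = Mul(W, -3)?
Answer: Add(32, Mul(2, I)) ≈ Add(32.000, Mul(2.0000, I))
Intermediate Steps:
Function('B')(W, u) = Mul(-3, W)
z = Mul(2, I) (z = Pow(Add(Add(-2, -5), 3), Rational(1, 2)) = Pow(Add(-7, 3), Rational(1, 2)) = Pow(-4, Rational(1, 2)) = Mul(2, I) ≈ Mul(2.0000, I))
Function('H')(I, m) = Add(12, Mul(-4, m)) (Function('H')(I, m) = Add(Mul(-4, m), Mul(-3, -4)) = Add(Mul(-4, m), 12) = Add(12, Mul(-4, m)))
Add(Mul(1, z), Function('H')(0, -5)) = Add(Mul(1, Mul(2, I)), Add(12, Mul(-4, -5))) = Add(Mul(2, I), Add(12, 20)) = Add(Mul(2, I), 32) = Add(32, Mul(2, I))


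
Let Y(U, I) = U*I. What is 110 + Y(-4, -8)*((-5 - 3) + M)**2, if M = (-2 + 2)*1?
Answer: 2158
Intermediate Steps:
Y(U, I) = I*U
M = 0 (M = 0*1 = 0)
110 + Y(-4, -8)*((-5 - 3) + M)**2 = 110 + (-8*(-4))*((-5 - 3) + 0)**2 = 110 + 32*(-8 + 0)**2 = 110 + 32*(-8)**2 = 110 + 32*64 = 110 + 2048 = 2158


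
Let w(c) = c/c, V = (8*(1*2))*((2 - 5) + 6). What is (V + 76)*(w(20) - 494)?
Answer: -61132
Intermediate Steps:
V = 48 (V = (8*2)*(-3 + 6) = 16*3 = 48)
w(c) = 1
(V + 76)*(w(20) - 494) = (48 + 76)*(1 - 494) = 124*(-493) = -61132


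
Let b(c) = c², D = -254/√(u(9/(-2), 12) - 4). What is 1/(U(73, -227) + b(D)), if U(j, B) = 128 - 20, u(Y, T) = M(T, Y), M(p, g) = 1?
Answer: -3/64192 ≈ -4.6735e-5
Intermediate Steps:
u(Y, T) = 1
U(j, B) = 108
D = 254*I*√3/3 (D = -254/√(1 - 4) = -254*(-I*√3/3) = -(-254)*I*√3/3 = 254*I*√3/3 ≈ 146.65*I)
1/(U(73, -227) + b(D)) = 1/(108 + (254*I*√3/3)²) = 1/(108 - 64516/3) = 1/(-64192/3) = -3/64192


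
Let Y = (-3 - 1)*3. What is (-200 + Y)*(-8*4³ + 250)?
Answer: 55544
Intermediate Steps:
Y = -12 (Y = -4*3 = -12)
(-200 + Y)*(-8*4³ + 250) = (-200 - 12)*(-8*4³ + 250) = -212*(-8*64 + 250) = -212*(-512 + 250) = -212*(-262) = 55544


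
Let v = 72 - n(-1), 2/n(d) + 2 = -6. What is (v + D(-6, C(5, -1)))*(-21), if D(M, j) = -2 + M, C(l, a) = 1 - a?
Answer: -5397/4 ≈ -1349.3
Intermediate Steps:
n(d) = -¼ (n(d) = 2/(-2 - 6) = 2/(-8) = 2*(-⅛) = -¼)
v = 289/4 (v = 72 - 1*(-¼) = 72 + ¼ = 289/4 ≈ 72.250)
(v + D(-6, C(5, -1)))*(-21) = (289/4 + (-2 - 6))*(-21) = (289/4 - 8)*(-21) = (257/4)*(-21) = -5397/4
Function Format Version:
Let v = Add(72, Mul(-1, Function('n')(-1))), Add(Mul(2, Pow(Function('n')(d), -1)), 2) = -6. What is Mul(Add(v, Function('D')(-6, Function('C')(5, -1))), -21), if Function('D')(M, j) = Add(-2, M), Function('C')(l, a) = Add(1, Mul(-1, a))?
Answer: Rational(-5397, 4) ≈ -1349.3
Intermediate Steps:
Function('n')(d) = Rational(-1, 4) (Function('n')(d) = Mul(2, Pow(Add(-2, -6), -1)) = Mul(2, Pow(-8, -1)) = Mul(2, Rational(-1, 8)) = Rational(-1, 4))
v = Rational(289, 4) (v = Add(72, Mul(-1, Rational(-1, 4))) = Add(72, Rational(1, 4)) = Rational(289, 4) ≈ 72.250)
Mul(Add(v, Function('D')(-6, Function('C')(5, -1))), -21) = Mul(Add(Rational(289, 4), Add(-2, -6)), -21) = Mul(Add(Rational(289, 4), -8), -21) = Mul(Rational(257, 4), -21) = Rational(-5397, 4)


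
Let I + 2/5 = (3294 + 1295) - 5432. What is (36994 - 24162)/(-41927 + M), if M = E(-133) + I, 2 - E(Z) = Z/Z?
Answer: -64160/213847 ≈ -0.30003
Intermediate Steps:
E(Z) = 1 (E(Z) = 2 - Z/Z = 2 - 1*1 = 2 - 1 = 1)
I = -4217/5 (I = -2/5 + ((3294 + 1295) - 5432) = -2/5 + (4589 - 5432) = -2/5 - 843 = -4217/5 ≈ -843.40)
M = -4212/5 (M = 1 - 4217/5 = -4212/5 ≈ -842.40)
(36994 - 24162)/(-41927 + M) = (36994 - 24162)/(-41927 - 4212/5) = 12832/(-213847/5) = 12832*(-5/213847) = -64160/213847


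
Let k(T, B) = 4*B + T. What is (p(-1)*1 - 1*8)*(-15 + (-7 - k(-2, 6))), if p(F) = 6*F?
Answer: 616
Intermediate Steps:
k(T, B) = T + 4*B
(p(-1)*1 - 1*8)*(-15 + (-7 - k(-2, 6))) = ((6*(-1))*1 - 1*8)*(-15 + (-7 - (-2 + 4*6))) = (-6*1 - 8)*(-15 + (-7 - (-2 + 24))) = (-6 - 8)*(-15 + (-7 - 1*22)) = -14*(-15 + (-7 - 22)) = -14*(-15 - 29) = -14*(-44) = 616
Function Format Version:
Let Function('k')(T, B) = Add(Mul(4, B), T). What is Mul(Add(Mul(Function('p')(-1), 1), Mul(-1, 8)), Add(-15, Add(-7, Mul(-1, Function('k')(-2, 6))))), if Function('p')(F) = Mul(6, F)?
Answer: 616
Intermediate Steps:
Function('k')(T, B) = Add(T, Mul(4, B))
Mul(Add(Mul(Function('p')(-1), 1), Mul(-1, 8)), Add(-15, Add(-7, Mul(-1, Function('k')(-2, 6))))) = Mul(Add(Mul(Mul(6, -1), 1), Mul(-1, 8)), Add(-15, Add(-7, Mul(-1, Add(-2, Mul(4, 6)))))) = Mul(Add(Mul(-6, 1), -8), Add(-15, Add(-7, Mul(-1, Add(-2, 24))))) = Mul(Add(-6, -8), Add(-15, Add(-7, Mul(-1, 22)))) = Mul(-14, Add(-15, Add(-7, -22))) = Mul(-14, Add(-15, -29)) = Mul(-14, -44) = 616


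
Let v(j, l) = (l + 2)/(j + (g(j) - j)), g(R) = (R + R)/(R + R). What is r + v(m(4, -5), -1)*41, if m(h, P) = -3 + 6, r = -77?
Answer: -36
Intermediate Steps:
g(R) = 1 (g(R) = (2*R)/((2*R)) = (2*R)*(1/(2*R)) = 1)
m(h, P) = 3
v(j, l) = 2 + l (v(j, l) = (l + 2)/(j + (1 - j)) = (2 + l)/1 = (2 + l)*1 = 2 + l)
r + v(m(4, -5), -1)*41 = -77 + (2 - 1)*41 = -77 + 1*41 = -77 + 41 = -36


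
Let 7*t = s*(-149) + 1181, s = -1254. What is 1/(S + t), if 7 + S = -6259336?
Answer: -1/6232482 ≈ -1.6045e-7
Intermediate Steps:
S = -6259343 (S = -7 - 6259336 = -6259343)
t = 26861 (t = (-1254*(-149) + 1181)/7 = (186846 + 1181)/7 = (⅐)*188027 = 26861)
1/(S + t) = 1/(-6259343 + 26861) = 1/(-6232482) = -1/6232482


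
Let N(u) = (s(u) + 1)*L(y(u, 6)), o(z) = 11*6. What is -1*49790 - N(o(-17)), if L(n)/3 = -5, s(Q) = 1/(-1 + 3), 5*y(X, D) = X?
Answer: -99535/2 ≈ -49768.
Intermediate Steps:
y(X, D) = X/5
s(Q) = ½ (s(Q) = 1/2 = ½)
L(n) = -15 (L(n) = 3*(-5) = -15)
o(z) = 66
N(u) = -45/2 (N(u) = (½ + 1)*(-15) = (3/2)*(-15) = -45/2)
-1*49790 - N(o(-17)) = -1*49790 - 1*(-45/2) = -49790 + 45/2 = -99535/2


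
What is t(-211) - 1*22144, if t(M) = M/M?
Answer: -22143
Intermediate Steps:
t(M) = 1
t(-211) - 1*22144 = 1 - 1*22144 = 1 - 22144 = -22143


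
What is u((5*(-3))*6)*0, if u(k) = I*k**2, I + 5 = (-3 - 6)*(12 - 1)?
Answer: 0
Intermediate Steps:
I = -104 (I = -5 + (-3 - 6)*(12 - 1) = -5 - 9*11 = -5 - 99 = -104)
u(k) = -104*k**2
u((5*(-3))*6)*0 = -104*((5*(-3))*6)**2*0 = -104*(-15*6)**2*0 = -104*(-90)**2*0 = -104*8100*0 = -842400*0 = 0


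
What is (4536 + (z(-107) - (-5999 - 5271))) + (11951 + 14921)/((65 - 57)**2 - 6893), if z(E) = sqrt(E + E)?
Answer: 107912302/6829 + I*sqrt(214) ≈ 15802.0 + 14.629*I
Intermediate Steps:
z(E) = sqrt(2)*sqrt(E) (z(E) = sqrt(2*E) = sqrt(2)*sqrt(E))
(4536 + (z(-107) - (-5999 - 5271))) + (11951 + 14921)/((65 - 57)**2 - 6893) = (4536 + (sqrt(2)*sqrt(-107) - (-5999 - 5271))) + (11951 + 14921)/((65 - 57)**2 - 6893) = (4536 + (sqrt(2)*(I*sqrt(107)) - 1*(-11270))) + 26872/(8**2 - 6893) = (4536 + (I*sqrt(214) + 11270)) + 26872/(64 - 6893) = (4536 + (11270 + I*sqrt(214))) + 26872/(-6829) = (15806 + I*sqrt(214)) + 26872*(-1/6829) = (15806 + I*sqrt(214)) - 26872/6829 = 107912302/6829 + I*sqrt(214)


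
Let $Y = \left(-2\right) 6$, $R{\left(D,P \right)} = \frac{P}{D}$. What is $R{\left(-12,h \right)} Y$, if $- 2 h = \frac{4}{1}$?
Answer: $-2$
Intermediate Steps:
$h = -2$ ($h = - \frac{4 \cdot 1^{-1}}{2} = - \frac{4 \cdot 1}{2} = \left(- \frac{1}{2}\right) 4 = -2$)
$Y = -12$
$R{\left(-12,h \right)} Y = - \frac{2}{-12} \left(-12\right) = \left(-2\right) \left(- \frac{1}{12}\right) \left(-12\right) = \frac{1}{6} \left(-12\right) = -2$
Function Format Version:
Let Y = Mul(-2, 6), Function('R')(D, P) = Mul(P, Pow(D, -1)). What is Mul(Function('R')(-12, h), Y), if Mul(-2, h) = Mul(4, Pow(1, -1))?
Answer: -2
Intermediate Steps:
h = -2 (h = Mul(Rational(-1, 2), Mul(4, Pow(1, -1))) = Mul(Rational(-1, 2), Mul(4, 1)) = Mul(Rational(-1, 2), 4) = -2)
Y = -12
Mul(Function('R')(-12, h), Y) = Mul(Mul(-2, Pow(-12, -1)), -12) = Mul(Mul(-2, Rational(-1, 12)), -12) = Mul(Rational(1, 6), -12) = -2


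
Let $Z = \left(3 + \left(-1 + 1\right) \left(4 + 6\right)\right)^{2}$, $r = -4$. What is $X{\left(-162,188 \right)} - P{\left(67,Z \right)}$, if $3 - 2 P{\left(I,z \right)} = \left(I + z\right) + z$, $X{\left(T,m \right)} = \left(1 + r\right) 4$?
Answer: $29$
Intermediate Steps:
$X{\left(T,m \right)} = -12$ ($X{\left(T,m \right)} = \left(1 - 4\right) 4 = \left(-3\right) 4 = -12$)
$Z = 9$ ($Z = \left(3 + 0 \cdot 10\right)^{2} = \left(3 + 0\right)^{2} = 3^{2} = 9$)
$P{\left(I,z \right)} = \frac{3}{2} - z - \frac{I}{2}$ ($P{\left(I,z \right)} = \frac{3}{2} - \frac{\left(I + z\right) + z}{2} = \frac{3}{2} - \frac{I + 2 z}{2} = \frac{3}{2} - \left(z + \frac{I}{2}\right) = \frac{3}{2} - z - \frac{I}{2}$)
$X{\left(-162,188 \right)} - P{\left(67,Z \right)} = -12 - \left(\frac{3}{2} - 9 - \frac{67}{2}\right) = -12 - -41 = -12 + 41 = 29$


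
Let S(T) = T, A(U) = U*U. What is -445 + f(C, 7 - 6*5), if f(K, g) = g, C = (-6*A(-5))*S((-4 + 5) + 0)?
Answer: -468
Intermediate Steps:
A(U) = U²
C = -150 (C = (-6*(-5)²)*((-4 + 5) + 0) = (-6*25)*(1 + 0) = -150*1 = -150)
-445 + f(C, 7 - 6*5) = -445 + (7 - 6*5) = -445 + (7 - 30) = -445 - 23 = -468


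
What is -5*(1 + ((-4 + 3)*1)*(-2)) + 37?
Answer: 22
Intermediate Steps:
-5*(1 + ((-4 + 3)*1)*(-2)) + 37 = -5*(1 - 1*1*(-2)) + 37 = -5*(1 - 1*(-2)) + 37 = -5*(1 + 2) + 37 = -5*3 + 37 = -15 + 37 = 22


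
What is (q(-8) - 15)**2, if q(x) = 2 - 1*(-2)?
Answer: 121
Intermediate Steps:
q(x) = 4 (q(x) = 2 + 2 = 4)
(q(-8) - 15)**2 = (4 - 15)**2 = (-11)**2 = 121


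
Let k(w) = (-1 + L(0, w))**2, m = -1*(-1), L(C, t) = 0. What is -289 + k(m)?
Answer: -288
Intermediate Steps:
m = 1
k(w) = 1 (k(w) = (-1 + 0)**2 = (-1)**2 = 1)
-289 + k(m) = -289 + 1 = -288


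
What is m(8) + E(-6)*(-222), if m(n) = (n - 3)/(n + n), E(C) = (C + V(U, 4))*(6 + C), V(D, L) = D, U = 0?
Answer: 5/16 ≈ 0.31250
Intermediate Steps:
E(C) = C*(6 + C) (E(C) = (C + 0)*(6 + C) = C*(6 + C))
m(n) = (-3 + n)/(2*n) (m(n) = (-3 + n)/((2*n)) = (-3 + n)*(1/(2*n)) = (-3 + n)/(2*n))
m(8) + E(-6)*(-222) = (½)*(-3 + 8)/8 - 6*(6 - 6)*(-222) = (½)*(⅛)*5 - 6*0*(-222) = 5/16 + 0*(-222) = 5/16 + 0 = 5/16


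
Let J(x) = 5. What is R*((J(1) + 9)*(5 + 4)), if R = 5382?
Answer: 678132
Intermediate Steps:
R*((J(1) + 9)*(5 + 4)) = 5382*((5 + 9)*(5 + 4)) = 5382*(14*9) = 5382*126 = 678132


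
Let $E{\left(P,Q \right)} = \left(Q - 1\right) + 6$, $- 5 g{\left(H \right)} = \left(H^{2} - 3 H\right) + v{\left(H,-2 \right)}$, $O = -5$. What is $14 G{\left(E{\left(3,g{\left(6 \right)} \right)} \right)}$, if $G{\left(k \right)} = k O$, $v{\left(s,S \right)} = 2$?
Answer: $-70$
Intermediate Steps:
$g{\left(H \right)} = - \frac{2}{5} - \frac{H^{2}}{5} + \frac{3 H}{5}$ ($g{\left(H \right)} = - \frac{\left(H^{2} - 3 H\right) + 2}{5} = - \frac{2 + H^{2} - 3 H}{5} = - \frac{2}{5} - \frac{H^{2}}{5} + \frac{3 H}{5}$)
$E{\left(P,Q \right)} = 5 + Q$ ($E{\left(P,Q \right)} = \left(-1 + Q\right) + 6 = 5 + Q$)
$G{\left(k \right)} = - 5 k$ ($G{\left(k \right)} = k \left(-5\right) = - 5 k$)
$14 G{\left(E{\left(3,g{\left(6 \right)} \right)} \right)} = 14 \left(- 5 \left(5 - \left(- \frac{16}{5} + \frac{36}{5}\right)\right)\right) = 14 \left(- 5 \left(5 - 4\right)\right) = 14 \left(\left(-5\right) 1\right) = 14 \left(-5\right) = -70$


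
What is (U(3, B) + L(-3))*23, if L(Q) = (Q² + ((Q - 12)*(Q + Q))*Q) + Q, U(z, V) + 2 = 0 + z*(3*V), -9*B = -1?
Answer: -6095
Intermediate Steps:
B = ⅑ (B = -⅑*(-1) = ⅑ ≈ 0.11111)
U(z, V) = -2 + 3*V*z (U(z, V) = -2 + (0 + z*(3*V)) = -2 + (0 + 3*V*z) = -2 + 3*V*z)
L(Q) = Q + Q² + 2*Q²*(-12 + Q) (L(Q) = (Q² + ((-12 + Q)*(2*Q))*Q) + Q = (Q² + (2*Q*(-12 + Q))*Q) + Q = (Q² + 2*Q²*(-12 + Q)) + Q = Q + Q² + 2*Q²*(-12 + Q))
(U(3, B) + L(-3))*23 = ((-2 + 3*(⅑)*3) - 3*(1 - 23*(-3) + 2*(-3)²))*23 = ((-2 + 1) - 3*(1 + 69 + 2*9))*23 = (-1 - 3*(1 + 69 + 18))*23 = (-1 - 3*88)*23 = (-1 - 264)*23 = -265*23 = -6095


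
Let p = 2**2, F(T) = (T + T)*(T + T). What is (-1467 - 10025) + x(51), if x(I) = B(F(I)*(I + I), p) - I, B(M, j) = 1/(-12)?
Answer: -138517/12 ≈ -11543.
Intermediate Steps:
F(T) = 4*T**2 (F(T) = (2*T)*(2*T) = 4*T**2)
p = 4
B(M, j) = -1/12
x(I) = -1/12 - I
(-1467 - 10025) + x(51) = (-1467 - 10025) + (-1/12 - 1*51) = -11492 + (-1/12 - 51) = -11492 - 613/12 = -138517/12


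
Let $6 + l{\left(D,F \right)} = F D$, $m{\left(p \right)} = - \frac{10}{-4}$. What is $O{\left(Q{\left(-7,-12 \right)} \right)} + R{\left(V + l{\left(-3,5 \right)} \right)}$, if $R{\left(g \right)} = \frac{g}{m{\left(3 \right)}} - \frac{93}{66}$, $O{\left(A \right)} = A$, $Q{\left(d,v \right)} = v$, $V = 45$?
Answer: $- \frac{419}{110} \approx -3.8091$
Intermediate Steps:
$m{\left(p \right)} = \frac{5}{2}$ ($m{\left(p \right)} = \left(-10\right) \left(- \frac{1}{4}\right) = \frac{5}{2}$)
$l{\left(D,F \right)} = -6 + D F$ ($l{\left(D,F \right)} = -6 + F D = -6 + D F$)
$R{\left(g \right)} = - \frac{31}{22} + \frac{2 g}{5}$ ($R{\left(g \right)} = \frac{g}{\frac{5}{2}} - \frac{93}{66} = g \frac{2}{5} - \frac{31}{22} = \frac{2 g}{5} - \frac{31}{22} = - \frac{31}{22} + \frac{2 g}{5}$)
$O{\left(Q{\left(-7,-12 \right)} \right)} + R{\left(V + l{\left(-3,5 \right)} \right)} = -12 - \left(\frac{31}{22} - \frac{2 \left(45 - 21\right)}{5}\right) = -12 + \left(- \frac{31}{22} + \frac{2}{5} \cdot 24\right) = -12 + \left(- \frac{31}{22} + \frac{48}{5}\right) = -12 + \frac{901}{110} = - \frac{419}{110}$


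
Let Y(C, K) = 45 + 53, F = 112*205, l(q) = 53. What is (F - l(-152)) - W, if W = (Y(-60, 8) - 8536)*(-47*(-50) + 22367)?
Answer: 208584953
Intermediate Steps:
F = 22960
Y(C, K) = 98
W = -208562046 (W = (98 - 8536)*(-47*(-50) + 22367) = -8438*(2350 + 22367) = -8438*24717 = -208562046)
(F - l(-152)) - W = (22960 - 1*53) - 1*(-208562046) = (22960 - 53) + 208562046 = 22907 + 208562046 = 208584953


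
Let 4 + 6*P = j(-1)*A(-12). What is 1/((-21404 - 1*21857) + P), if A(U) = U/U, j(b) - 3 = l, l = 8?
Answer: -6/259559 ≈ -2.3116e-5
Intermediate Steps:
j(b) = 11 (j(b) = 3 + 8 = 11)
A(U) = 1
P = 7/6 (P = -2/3 + (11*1)/6 = -2/3 + (1/6)*11 = -2/3 + 11/6 = 7/6 ≈ 1.1667)
1/((-21404 - 1*21857) + P) = 1/((-21404 - 1*21857) + 7/6) = 1/((-21404 - 21857) + 7/6) = 1/(-43261 + 7/6) = 1/(-259559/6) = -6/259559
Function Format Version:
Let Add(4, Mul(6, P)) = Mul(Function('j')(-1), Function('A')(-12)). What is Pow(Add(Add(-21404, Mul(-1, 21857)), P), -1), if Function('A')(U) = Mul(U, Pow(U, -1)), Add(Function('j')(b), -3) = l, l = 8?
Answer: Rational(-6, 259559) ≈ -2.3116e-5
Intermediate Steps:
Function('j')(b) = 11 (Function('j')(b) = Add(3, 8) = 11)
Function('A')(U) = 1
P = Rational(7, 6) (P = Add(Rational(-2, 3), Mul(Rational(1, 6), Mul(11, 1))) = Add(Rational(-2, 3), Mul(Rational(1, 6), 11)) = Add(Rational(-2, 3), Rational(11, 6)) = Rational(7, 6) ≈ 1.1667)
Pow(Add(Add(-21404, Mul(-1, 21857)), P), -1) = Pow(Add(Add(-21404, Mul(-1, 21857)), Rational(7, 6)), -1) = Pow(Add(Add(-21404, -21857), Rational(7, 6)), -1) = Pow(Add(-43261, Rational(7, 6)), -1) = Pow(Rational(-259559, 6), -1) = Rational(-6, 259559)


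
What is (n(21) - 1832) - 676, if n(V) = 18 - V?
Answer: -2511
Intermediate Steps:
(n(21) - 1832) - 676 = ((18 - 1*21) - 1832) - 676 = ((18 - 21) - 1832) - 676 = (-3 - 1832) - 676 = -1835 - 676 = -2511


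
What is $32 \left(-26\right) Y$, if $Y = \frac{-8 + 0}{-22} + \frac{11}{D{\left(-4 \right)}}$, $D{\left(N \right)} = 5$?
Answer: $- \frac{117312}{55} \approx -2132.9$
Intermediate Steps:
$Y = \frac{141}{55}$ ($Y = \frac{-8 + 0}{-22} + \frac{11}{5} = \left(-8\right) \left(- \frac{1}{22}\right) + 11 \cdot \frac{1}{5} = \frac{4}{11} + \frac{11}{5} = \frac{141}{55} \approx 2.5636$)
$32 \left(-26\right) Y = 32 \left(-26\right) \frac{141}{55} = \left(-832\right) \frac{141}{55} = - \frac{117312}{55}$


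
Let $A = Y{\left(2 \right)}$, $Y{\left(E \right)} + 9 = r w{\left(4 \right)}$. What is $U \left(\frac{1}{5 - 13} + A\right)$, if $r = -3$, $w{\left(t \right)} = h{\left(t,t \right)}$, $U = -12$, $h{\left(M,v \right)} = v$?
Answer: $\frac{507}{2} \approx 253.5$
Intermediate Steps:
$w{\left(t \right)} = t$
$Y{\left(E \right)} = -21$ ($Y{\left(E \right)} = -9 - 12 = -21$)
$A = -21$
$U \left(\frac{1}{5 - 13} + A\right) = - 12 \left(\frac{1}{5 - 13} - 21\right) = - 12 \left(\frac{1}{-8} - 21\right) = - 12 \left(- \frac{1}{8} - 21\right) = \left(-12\right) \left(- \frac{169}{8}\right) = \frac{507}{2}$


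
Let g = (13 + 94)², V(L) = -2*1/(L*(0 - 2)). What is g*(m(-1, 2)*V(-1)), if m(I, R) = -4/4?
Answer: 11449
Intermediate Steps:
m(I, R) = -1 (m(I, R) = -4*¼ = -1)
V(L) = 1/L (V(L) = -2*(-1/(2*L)) = -(-1)/L = 1/L)
g = 11449 (g = 107² = 11449)
g*(m(-1, 2)*V(-1)) = 11449*(-1/(-1)) = 11449*(-1*(-1)) = 11449*1 = 11449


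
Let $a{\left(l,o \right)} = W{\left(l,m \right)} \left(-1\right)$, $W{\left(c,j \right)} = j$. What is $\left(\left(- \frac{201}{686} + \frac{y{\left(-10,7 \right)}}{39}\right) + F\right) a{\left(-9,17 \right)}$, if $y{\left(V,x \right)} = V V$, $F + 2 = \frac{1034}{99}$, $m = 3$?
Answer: $- \frac{860051}{26754} \approx -32.147$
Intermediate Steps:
$F = \frac{76}{9}$ ($F = -2 + \frac{1034}{99} = -2 + 1034 \cdot \frac{1}{99} = -2 + \frac{94}{9} = \frac{76}{9} \approx 8.4444$)
$y{\left(V,x \right)} = V^{2}$
$a{\left(l,o \right)} = -3$ ($a{\left(l,o \right)} = 3 \left(-1\right) = -3$)
$\left(\left(- \frac{201}{686} + \frac{y{\left(-10,7 \right)}}{39}\right) + F\right) a{\left(-9,17 \right)} = \left(\left(- \frac{201}{686} + \frac{\left(-10\right)^{2}}{39}\right) + \frac{76}{9}\right) \left(-3\right) = \left(\left(\left(-201\right) \frac{1}{686} + 100 \cdot \frac{1}{39}\right) + \frac{76}{9}\right) \left(-3\right) = \left(\left(- \frac{201}{686} + \frac{100}{39}\right) + \frac{76}{9}\right) \left(-3\right) = \left(\frac{60761}{26754} + \frac{76}{9}\right) \left(-3\right) = \frac{860051}{80262} \left(-3\right) = - \frac{860051}{26754}$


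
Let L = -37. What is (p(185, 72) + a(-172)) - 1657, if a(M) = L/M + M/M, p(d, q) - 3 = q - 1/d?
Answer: -50300747/31820 ≈ -1580.8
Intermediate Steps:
p(d, q) = 3 + q - 1/d (p(d, q) = 3 + (q - 1/d) = 3 + q - 1/d)
a(M) = 1 - 37/M (a(M) = -37/M + M/M = -37/M + 1 = 1 - 37/M)
(p(185, 72) + a(-172)) - 1657 = ((3 + 72 - 1/185) + (-37 - 172)/(-172)) - 1657 = ((3 + 72 - 1*1/185) - 1/172*(-209)) - 1657 = ((3 + 72 - 1/185) + 209/172) - 1657 = (13874/185 + 209/172) - 1657 = 2424993/31820 - 1657 = -50300747/31820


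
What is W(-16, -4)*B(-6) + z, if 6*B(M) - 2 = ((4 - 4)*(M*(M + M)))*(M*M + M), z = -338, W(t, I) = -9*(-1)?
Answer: -335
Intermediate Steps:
W(t, I) = 9
B(M) = ⅓ (B(M) = ⅓ + (((4 - 4)*(M*(M + M)))*(M*M + M))/6 = ⅓ + ((0*(M*(2*M)))*(M² + M))/6 = ⅓ + ((0*(2*M²))*(M + M²))/6 = ⅓ + (0*(M + M²))/6 = ⅓ + (⅙)*0 = ⅓ + 0 = ⅓)
W(-16, -4)*B(-6) + z = 9*(⅓) - 338 = 3 - 338 = -335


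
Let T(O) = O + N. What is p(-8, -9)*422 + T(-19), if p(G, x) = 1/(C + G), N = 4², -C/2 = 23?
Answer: -292/27 ≈ -10.815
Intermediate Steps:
C = -46 (C = -2*23 = -46)
N = 16
p(G, x) = 1/(-46 + G)
T(O) = 16 + O (T(O) = O + 16 = 16 + O)
p(-8, -9)*422 + T(-19) = 422/(-46 - 8) + (16 - 19) = 422/(-54) - 3 = -1/54*422 - 3 = -211/27 - 3 = -292/27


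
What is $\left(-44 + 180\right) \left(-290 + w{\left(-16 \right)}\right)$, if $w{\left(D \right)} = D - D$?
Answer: $-39440$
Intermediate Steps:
$w{\left(D \right)} = 0$
$\left(-44 + 180\right) \left(-290 + w{\left(-16 \right)}\right) = \left(-44 + 180\right) \left(-290 + 0\right) = 136 \left(-290\right) = -39440$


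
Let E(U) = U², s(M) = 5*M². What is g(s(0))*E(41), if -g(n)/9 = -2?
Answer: 30258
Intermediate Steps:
g(n) = 18 (g(n) = -9*(-2) = 18)
g(s(0))*E(41) = 18*41² = 18*1681 = 30258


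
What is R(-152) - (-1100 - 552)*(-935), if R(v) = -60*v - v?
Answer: -1535348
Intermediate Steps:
R(v) = -61*v
R(-152) - (-1100 - 552)*(-935) = -61*(-152) - (-1100 - 552)*(-935) = 9272 - (-1652)*(-935) = 9272 - 1*1544620 = 9272 - 1544620 = -1535348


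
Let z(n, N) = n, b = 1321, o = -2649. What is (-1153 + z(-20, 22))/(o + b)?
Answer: 1173/1328 ≈ 0.88328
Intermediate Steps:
(-1153 + z(-20, 22))/(o + b) = (-1153 - 20)/(-2649 + 1321) = -1173/(-1328) = -1173*(-1/1328) = 1173/1328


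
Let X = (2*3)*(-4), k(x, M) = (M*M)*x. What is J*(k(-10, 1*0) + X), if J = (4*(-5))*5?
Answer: 2400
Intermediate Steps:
k(x, M) = x*M**2 (k(x, M) = M**2*x = x*M**2)
J = -100 (J = -20*5 = -100)
X = -24 (X = 6*(-4) = -24)
J*(k(-10, 1*0) + X) = -100*(-10*(1*0)**2 - 24) = -100*(-10*0**2 - 24) = -100*(-10*0 - 24) = -100*(0 - 24) = -100*(-24) = 2400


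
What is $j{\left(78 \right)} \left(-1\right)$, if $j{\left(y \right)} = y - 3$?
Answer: $-75$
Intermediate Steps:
$j{\left(y \right)} = -3 + y$ ($j{\left(y \right)} = y - 3 = -3 + y$)
$j{\left(78 \right)} \left(-1\right) = \left(-3 + 78\right) \left(-1\right) = 75 \left(-1\right) = -75$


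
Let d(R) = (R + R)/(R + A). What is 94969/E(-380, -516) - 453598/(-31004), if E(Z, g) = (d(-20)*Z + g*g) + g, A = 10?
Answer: 30698520609/2047969220 ≈ 14.990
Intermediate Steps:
d(R) = 2*R/(10 + R) (d(R) = (R + R)/(R + 10) = (2*R)/(10 + R) = 2*R/(10 + R))
E(Z, g) = g + g² + 4*Z (E(Z, g) = ((2*(-20)/(10 - 20))*Z + g*g) + g = ((2*(-20)/(-10))*Z + g²) + g = ((2*(-20)*(-⅒))*Z + g²) + g = (4*Z + g²) + g = (g² + 4*Z) + g = g + g² + 4*Z)
94969/E(-380, -516) - 453598/(-31004) = 94969/(-516 + (-516)² + 4*(-380)) - 453598/(-31004) = 94969/(-516 + 266256 - 1520) - 453598*(-1/31004) = 94969/264220 + 226799/15502 = 30698520609/2047969220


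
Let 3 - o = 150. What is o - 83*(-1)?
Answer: -64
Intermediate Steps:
o = -147 (o = 3 - 1*150 = 3 - 150 = -147)
o - 83*(-1) = -147 - 83*(-1) = -147 + 83 = -64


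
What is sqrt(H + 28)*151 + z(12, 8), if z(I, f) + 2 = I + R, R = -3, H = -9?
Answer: 7 + 151*sqrt(19) ≈ 665.19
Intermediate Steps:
z(I, f) = -5 + I (z(I, f) = -2 + (I - 3) = -2 + (-3 + I) = -5 + I)
sqrt(H + 28)*151 + z(12, 8) = sqrt(-9 + 28)*151 + (-5 + 12) = sqrt(19)*151 + 7 = 151*sqrt(19) + 7 = 7 + 151*sqrt(19)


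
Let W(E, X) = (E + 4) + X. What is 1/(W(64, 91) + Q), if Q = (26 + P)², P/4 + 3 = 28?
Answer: 1/16035 ≈ 6.2364e-5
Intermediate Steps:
P = 100 (P = -12 + 4*28 = -12 + 112 = 100)
W(E, X) = 4 + E + X (W(E, X) = (4 + E) + X = 4 + E + X)
Q = 15876 (Q = (26 + 100)² = 126² = 15876)
1/(W(64, 91) + Q) = 1/((4 + 64 + 91) + 15876) = 1/(159 + 15876) = 1/16035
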